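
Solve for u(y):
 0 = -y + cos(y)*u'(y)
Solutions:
 u(y) = C1 + Integral(y/cos(y), y)


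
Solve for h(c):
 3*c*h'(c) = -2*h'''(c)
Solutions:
 h(c) = C1 + Integral(C2*airyai(-2^(2/3)*3^(1/3)*c/2) + C3*airybi(-2^(2/3)*3^(1/3)*c/2), c)


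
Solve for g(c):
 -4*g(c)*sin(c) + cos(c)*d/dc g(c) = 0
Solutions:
 g(c) = C1/cos(c)^4


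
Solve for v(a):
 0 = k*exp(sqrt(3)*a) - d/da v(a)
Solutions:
 v(a) = C1 + sqrt(3)*k*exp(sqrt(3)*a)/3


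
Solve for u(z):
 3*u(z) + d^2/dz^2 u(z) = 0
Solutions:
 u(z) = C1*sin(sqrt(3)*z) + C2*cos(sqrt(3)*z)


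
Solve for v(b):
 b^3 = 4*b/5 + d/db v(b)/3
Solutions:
 v(b) = C1 + 3*b^4/4 - 6*b^2/5


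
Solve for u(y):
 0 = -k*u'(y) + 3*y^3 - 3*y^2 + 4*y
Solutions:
 u(y) = C1 + 3*y^4/(4*k) - y^3/k + 2*y^2/k


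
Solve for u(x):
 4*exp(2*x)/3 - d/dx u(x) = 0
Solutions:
 u(x) = C1 + 2*exp(2*x)/3


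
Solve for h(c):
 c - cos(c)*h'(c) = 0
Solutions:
 h(c) = C1 + Integral(c/cos(c), c)


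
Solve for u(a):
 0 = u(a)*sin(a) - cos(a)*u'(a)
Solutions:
 u(a) = C1/cos(a)


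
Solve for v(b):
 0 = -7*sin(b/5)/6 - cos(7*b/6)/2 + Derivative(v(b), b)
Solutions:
 v(b) = C1 + 3*sin(7*b/6)/7 - 35*cos(b/5)/6


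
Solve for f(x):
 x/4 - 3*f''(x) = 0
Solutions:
 f(x) = C1 + C2*x + x^3/72


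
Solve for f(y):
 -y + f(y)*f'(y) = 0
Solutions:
 f(y) = -sqrt(C1 + y^2)
 f(y) = sqrt(C1 + y^2)


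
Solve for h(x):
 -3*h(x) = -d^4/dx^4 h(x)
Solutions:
 h(x) = C1*exp(-3^(1/4)*x) + C2*exp(3^(1/4)*x) + C3*sin(3^(1/4)*x) + C4*cos(3^(1/4)*x)


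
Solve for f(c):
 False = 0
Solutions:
 f(c) = C1 + zoo*c + 20*log(cos(3*c/4))/21


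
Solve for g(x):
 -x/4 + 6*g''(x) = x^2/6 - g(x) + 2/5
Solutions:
 g(x) = C1*sin(sqrt(6)*x/6) + C2*cos(sqrt(6)*x/6) + x^2/6 + x/4 - 8/5


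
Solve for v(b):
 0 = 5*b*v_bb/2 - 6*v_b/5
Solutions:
 v(b) = C1 + C2*b^(37/25)


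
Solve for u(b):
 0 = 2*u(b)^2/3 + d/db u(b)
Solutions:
 u(b) = 3/(C1 + 2*b)


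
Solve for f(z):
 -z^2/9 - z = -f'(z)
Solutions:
 f(z) = C1 + z^3/27 + z^2/2


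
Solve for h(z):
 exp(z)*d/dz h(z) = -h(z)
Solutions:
 h(z) = C1*exp(exp(-z))


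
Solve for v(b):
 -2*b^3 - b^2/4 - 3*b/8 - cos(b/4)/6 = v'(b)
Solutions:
 v(b) = C1 - b^4/2 - b^3/12 - 3*b^2/16 - 2*sin(b/4)/3


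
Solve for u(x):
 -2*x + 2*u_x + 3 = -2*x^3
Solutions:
 u(x) = C1 - x^4/4 + x^2/2 - 3*x/2


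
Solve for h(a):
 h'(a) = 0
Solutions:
 h(a) = C1


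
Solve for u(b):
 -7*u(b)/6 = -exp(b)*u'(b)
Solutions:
 u(b) = C1*exp(-7*exp(-b)/6)


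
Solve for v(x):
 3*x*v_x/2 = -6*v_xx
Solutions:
 v(x) = C1 + C2*erf(sqrt(2)*x/4)


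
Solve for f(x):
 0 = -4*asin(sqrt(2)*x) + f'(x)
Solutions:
 f(x) = C1 + 4*x*asin(sqrt(2)*x) + 2*sqrt(2)*sqrt(1 - 2*x^2)


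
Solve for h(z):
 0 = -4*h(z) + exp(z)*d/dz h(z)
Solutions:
 h(z) = C1*exp(-4*exp(-z))


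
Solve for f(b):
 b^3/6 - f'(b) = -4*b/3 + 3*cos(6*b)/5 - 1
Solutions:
 f(b) = C1 + b^4/24 + 2*b^2/3 + b - sin(6*b)/10


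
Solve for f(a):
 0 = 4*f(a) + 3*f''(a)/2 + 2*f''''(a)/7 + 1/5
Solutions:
 f(a) = (C1*sin(14^(1/4)*a*cos(atan(sqrt(455)/21)/2)) + C2*cos(14^(1/4)*a*cos(atan(sqrt(455)/21)/2)))*exp(-14^(1/4)*a*sin(atan(sqrt(455)/21)/2)) + (C3*sin(14^(1/4)*a*cos(atan(sqrt(455)/21)/2)) + C4*cos(14^(1/4)*a*cos(atan(sqrt(455)/21)/2)))*exp(14^(1/4)*a*sin(atan(sqrt(455)/21)/2)) - 1/20


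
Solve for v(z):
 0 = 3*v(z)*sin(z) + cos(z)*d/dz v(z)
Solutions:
 v(z) = C1*cos(z)^3


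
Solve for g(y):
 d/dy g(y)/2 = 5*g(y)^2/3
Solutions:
 g(y) = -3/(C1 + 10*y)


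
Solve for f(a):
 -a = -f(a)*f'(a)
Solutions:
 f(a) = -sqrt(C1 + a^2)
 f(a) = sqrt(C1 + a^2)


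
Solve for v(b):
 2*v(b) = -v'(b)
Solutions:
 v(b) = C1*exp(-2*b)


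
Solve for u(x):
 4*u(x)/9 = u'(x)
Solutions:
 u(x) = C1*exp(4*x/9)


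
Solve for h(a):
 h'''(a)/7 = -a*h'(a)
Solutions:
 h(a) = C1 + Integral(C2*airyai(-7^(1/3)*a) + C3*airybi(-7^(1/3)*a), a)


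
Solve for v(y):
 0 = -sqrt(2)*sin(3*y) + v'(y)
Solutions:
 v(y) = C1 - sqrt(2)*cos(3*y)/3


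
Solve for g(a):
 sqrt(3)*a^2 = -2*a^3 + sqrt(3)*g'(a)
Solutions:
 g(a) = C1 + sqrt(3)*a^4/6 + a^3/3


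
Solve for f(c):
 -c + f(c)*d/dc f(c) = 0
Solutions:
 f(c) = -sqrt(C1 + c^2)
 f(c) = sqrt(C1 + c^2)


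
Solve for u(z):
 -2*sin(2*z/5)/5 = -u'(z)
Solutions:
 u(z) = C1 - cos(2*z/5)


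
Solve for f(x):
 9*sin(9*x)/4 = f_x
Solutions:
 f(x) = C1 - cos(9*x)/4


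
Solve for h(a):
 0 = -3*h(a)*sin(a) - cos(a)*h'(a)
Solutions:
 h(a) = C1*cos(a)^3


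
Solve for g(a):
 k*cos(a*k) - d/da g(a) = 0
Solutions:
 g(a) = C1 + sin(a*k)


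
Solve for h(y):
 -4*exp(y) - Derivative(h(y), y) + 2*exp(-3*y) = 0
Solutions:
 h(y) = C1 - 4*exp(y) - 2*exp(-3*y)/3


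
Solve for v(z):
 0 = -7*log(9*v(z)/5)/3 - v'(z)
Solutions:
 3*Integral(1/(log(_y) - log(5) + 2*log(3)), (_y, v(z)))/7 = C1 - z


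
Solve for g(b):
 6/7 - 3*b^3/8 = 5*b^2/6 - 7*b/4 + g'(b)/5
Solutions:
 g(b) = C1 - 15*b^4/32 - 25*b^3/18 + 35*b^2/8 + 30*b/7


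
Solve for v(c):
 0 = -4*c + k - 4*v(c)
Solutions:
 v(c) = -c + k/4


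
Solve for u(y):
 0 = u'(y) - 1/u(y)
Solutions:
 u(y) = -sqrt(C1 + 2*y)
 u(y) = sqrt(C1 + 2*y)


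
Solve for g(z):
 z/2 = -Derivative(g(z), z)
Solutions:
 g(z) = C1 - z^2/4


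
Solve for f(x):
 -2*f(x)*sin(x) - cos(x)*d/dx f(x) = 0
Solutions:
 f(x) = C1*cos(x)^2


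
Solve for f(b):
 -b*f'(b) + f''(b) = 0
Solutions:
 f(b) = C1 + C2*erfi(sqrt(2)*b/2)


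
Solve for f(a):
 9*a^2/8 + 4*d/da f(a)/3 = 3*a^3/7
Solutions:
 f(a) = C1 + 9*a^4/112 - 9*a^3/32


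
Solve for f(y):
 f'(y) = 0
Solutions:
 f(y) = C1


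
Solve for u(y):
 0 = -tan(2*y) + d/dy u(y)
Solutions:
 u(y) = C1 - log(cos(2*y))/2


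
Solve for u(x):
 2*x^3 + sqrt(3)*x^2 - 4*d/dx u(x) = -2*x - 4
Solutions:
 u(x) = C1 + x^4/8 + sqrt(3)*x^3/12 + x^2/4 + x


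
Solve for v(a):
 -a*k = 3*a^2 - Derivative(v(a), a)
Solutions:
 v(a) = C1 + a^3 + a^2*k/2


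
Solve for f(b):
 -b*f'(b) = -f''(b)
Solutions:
 f(b) = C1 + C2*erfi(sqrt(2)*b/2)


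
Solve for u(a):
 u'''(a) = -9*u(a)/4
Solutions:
 u(a) = C3*exp(-2^(1/3)*3^(2/3)*a/2) + (C1*sin(3*2^(1/3)*3^(1/6)*a/4) + C2*cos(3*2^(1/3)*3^(1/6)*a/4))*exp(2^(1/3)*3^(2/3)*a/4)


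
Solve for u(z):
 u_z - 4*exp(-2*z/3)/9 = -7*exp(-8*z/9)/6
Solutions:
 u(z) = C1 - 2*exp(-2*z/3)/3 + 21*exp(-8*z/9)/16


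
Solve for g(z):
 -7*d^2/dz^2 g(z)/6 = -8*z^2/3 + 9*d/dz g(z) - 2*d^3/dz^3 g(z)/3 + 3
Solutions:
 g(z) = C1 + C2*exp(z*(7 - sqrt(913))/8) + C3*exp(z*(7 + sqrt(913))/8) + 8*z^3/81 - 28*z^2/729 - 5501*z/19683


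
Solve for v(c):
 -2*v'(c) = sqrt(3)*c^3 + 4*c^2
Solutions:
 v(c) = C1 - sqrt(3)*c^4/8 - 2*c^3/3


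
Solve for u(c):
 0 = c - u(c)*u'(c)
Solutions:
 u(c) = -sqrt(C1 + c^2)
 u(c) = sqrt(C1 + c^2)


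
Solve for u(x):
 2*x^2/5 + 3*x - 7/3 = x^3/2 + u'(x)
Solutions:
 u(x) = C1 - x^4/8 + 2*x^3/15 + 3*x^2/2 - 7*x/3


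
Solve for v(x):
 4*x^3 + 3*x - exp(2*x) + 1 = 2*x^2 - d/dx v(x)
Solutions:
 v(x) = C1 - x^4 + 2*x^3/3 - 3*x^2/2 - x + exp(2*x)/2


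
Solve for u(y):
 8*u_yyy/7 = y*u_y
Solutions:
 u(y) = C1 + Integral(C2*airyai(7^(1/3)*y/2) + C3*airybi(7^(1/3)*y/2), y)


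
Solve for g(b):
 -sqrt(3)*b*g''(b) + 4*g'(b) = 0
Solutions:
 g(b) = C1 + C2*b^(1 + 4*sqrt(3)/3)


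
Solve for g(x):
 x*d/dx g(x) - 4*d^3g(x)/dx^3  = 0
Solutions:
 g(x) = C1 + Integral(C2*airyai(2^(1/3)*x/2) + C3*airybi(2^(1/3)*x/2), x)


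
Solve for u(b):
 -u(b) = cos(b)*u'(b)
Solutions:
 u(b) = C1*sqrt(sin(b) - 1)/sqrt(sin(b) + 1)


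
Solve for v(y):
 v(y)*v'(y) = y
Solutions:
 v(y) = -sqrt(C1 + y^2)
 v(y) = sqrt(C1 + y^2)


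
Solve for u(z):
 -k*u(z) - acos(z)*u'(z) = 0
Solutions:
 u(z) = C1*exp(-k*Integral(1/acos(z), z))


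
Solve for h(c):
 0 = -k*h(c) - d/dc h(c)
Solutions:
 h(c) = C1*exp(-c*k)


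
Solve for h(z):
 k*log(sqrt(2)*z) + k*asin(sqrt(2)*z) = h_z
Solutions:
 h(z) = C1 + k*(2*z*log(z) + 2*z*asin(sqrt(2)*z) - 2*z + z*log(2) + sqrt(2)*sqrt(1 - 2*z^2))/2


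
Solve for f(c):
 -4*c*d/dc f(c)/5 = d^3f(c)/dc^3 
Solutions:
 f(c) = C1 + Integral(C2*airyai(-10^(2/3)*c/5) + C3*airybi(-10^(2/3)*c/5), c)


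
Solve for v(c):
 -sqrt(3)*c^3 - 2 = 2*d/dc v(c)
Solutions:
 v(c) = C1 - sqrt(3)*c^4/8 - c


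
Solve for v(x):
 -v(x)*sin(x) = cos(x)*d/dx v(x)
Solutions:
 v(x) = C1*cos(x)


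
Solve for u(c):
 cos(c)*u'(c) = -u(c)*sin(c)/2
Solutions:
 u(c) = C1*sqrt(cos(c))


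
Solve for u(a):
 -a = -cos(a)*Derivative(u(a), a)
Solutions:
 u(a) = C1 + Integral(a/cos(a), a)


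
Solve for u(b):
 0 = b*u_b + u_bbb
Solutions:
 u(b) = C1 + Integral(C2*airyai(-b) + C3*airybi(-b), b)


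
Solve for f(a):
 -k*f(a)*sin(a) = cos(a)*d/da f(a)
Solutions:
 f(a) = C1*exp(k*log(cos(a)))


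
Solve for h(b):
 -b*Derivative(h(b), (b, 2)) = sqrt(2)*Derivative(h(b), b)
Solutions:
 h(b) = C1 + C2*b^(1 - sqrt(2))


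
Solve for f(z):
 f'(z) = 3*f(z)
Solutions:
 f(z) = C1*exp(3*z)


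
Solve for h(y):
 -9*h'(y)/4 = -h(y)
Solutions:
 h(y) = C1*exp(4*y/9)


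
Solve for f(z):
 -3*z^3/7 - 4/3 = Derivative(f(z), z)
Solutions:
 f(z) = C1 - 3*z^4/28 - 4*z/3


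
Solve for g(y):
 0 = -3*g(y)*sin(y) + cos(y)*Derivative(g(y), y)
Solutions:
 g(y) = C1/cos(y)^3


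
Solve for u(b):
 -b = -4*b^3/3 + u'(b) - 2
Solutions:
 u(b) = C1 + b^4/3 - b^2/2 + 2*b


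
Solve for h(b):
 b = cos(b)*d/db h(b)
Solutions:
 h(b) = C1 + Integral(b/cos(b), b)


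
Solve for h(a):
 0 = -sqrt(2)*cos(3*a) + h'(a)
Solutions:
 h(a) = C1 + sqrt(2)*sin(3*a)/3


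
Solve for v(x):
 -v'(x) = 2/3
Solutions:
 v(x) = C1 - 2*x/3


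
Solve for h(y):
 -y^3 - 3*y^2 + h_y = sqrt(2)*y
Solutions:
 h(y) = C1 + y^4/4 + y^3 + sqrt(2)*y^2/2


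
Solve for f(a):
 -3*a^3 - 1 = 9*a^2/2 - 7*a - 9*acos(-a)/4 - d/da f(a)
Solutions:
 f(a) = C1 + 3*a^4/4 + 3*a^3/2 - 7*a^2/2 - 9*a*acos(-a)/4 + a - 9*sqrt(1 - a^2)/4


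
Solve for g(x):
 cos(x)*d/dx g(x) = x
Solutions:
 g(x) = C1 + Integral(x/cos(x), x)


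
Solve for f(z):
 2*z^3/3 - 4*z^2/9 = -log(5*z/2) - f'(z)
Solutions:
 f(z) = C1 - z^4/6 + 4*z^3/27 - z*log(z) + z*log(2/5) + z


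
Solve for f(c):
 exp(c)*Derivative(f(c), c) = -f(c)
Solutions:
 f(c) = C1*exp(exp(-c))


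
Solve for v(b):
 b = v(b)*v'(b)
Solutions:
 v(b) = -sqrt(C1 + b^2)
 v(b) = sqrt(C1 + b^2)


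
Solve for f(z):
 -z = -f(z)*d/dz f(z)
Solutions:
 f(z) = -sqrt(C1 + z^2)
 f(z) = sqrt(C1 + z^2)


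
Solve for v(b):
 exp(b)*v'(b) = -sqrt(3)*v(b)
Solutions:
 v(b) = C1*exp(sqrt(3)*exp(-b))


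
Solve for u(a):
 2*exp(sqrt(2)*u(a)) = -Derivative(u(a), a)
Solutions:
 u(a) = sqrt(2)*(2*log(1/(C1 + 2*a)) - log(2))/4


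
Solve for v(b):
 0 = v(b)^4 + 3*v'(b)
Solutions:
 v(b) = (-1 - sqrt(3)*I)*(1/(C1 + b))^(1/3)/2
 v(b) = (-1 + sqrt(3)*I)*(1/(C1 + b))^(1/3)/2
 v(b) = (1/(C1 + b))^(1/3)


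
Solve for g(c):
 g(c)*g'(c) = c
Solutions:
 g(c) = -sqrt(C1 + c^2)
 g(c) = sqrt(C1 + c^2)


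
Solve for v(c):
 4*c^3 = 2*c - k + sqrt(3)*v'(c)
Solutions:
 v(c) = C1 + sqrt(3)*c^4/3 - sqrt(3)*c^2/3 + sqrt(3)*c*k/3


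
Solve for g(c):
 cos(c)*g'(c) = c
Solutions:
 g(c) = C1 + Integral(c/cos(c), c)


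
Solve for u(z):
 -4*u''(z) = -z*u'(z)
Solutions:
 u(z) = C1 + C2*erfi(sqrt(2)*z/4)


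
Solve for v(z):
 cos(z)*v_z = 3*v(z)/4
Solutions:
 v(z) = C1*(sin(z) + 1)^(3/8)/(sin(z) - 1)^(3/8)


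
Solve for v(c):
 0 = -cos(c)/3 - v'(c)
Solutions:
 v(c) = C1 - sin(c)/3


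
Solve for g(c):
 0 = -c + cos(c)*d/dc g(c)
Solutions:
 g(c) = C1 + Integral(c/cos(c), c)


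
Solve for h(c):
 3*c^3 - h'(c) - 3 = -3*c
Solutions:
 h(c) = C1 + 3*c^4/4 + 3*c^2/2 - 3*c


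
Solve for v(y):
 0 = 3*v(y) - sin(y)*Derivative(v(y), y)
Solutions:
 v(y) = C1*(cos(y) - 1)^(3/2)/(cos(y) + 1)^(3/2)


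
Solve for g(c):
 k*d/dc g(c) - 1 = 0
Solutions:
 g(c) = C1 + c/k


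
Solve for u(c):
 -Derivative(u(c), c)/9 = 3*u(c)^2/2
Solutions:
 u(c) = 2/(C1 + 27*c)


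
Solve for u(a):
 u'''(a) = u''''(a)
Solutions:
 u(a) = C1 + C2*a + C3*a^2 + C4*exp(a)


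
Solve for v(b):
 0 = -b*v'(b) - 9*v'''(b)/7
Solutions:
 v(b) = C1 + Integral(C2*airyai(-21^(1/3)*b/3) + C3*airybi(-21^(1/3)*b/3), b)


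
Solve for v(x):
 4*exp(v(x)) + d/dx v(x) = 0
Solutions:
 v(x) = log(1/(C1 + 4*x))


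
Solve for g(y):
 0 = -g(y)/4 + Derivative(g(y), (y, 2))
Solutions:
 g(y) = C1*exp(-y/2) + C2*exp(y/2)


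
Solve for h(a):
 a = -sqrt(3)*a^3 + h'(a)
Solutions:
 h(a) = C1 + sqrt(3)*a^4/4 + a^2/2


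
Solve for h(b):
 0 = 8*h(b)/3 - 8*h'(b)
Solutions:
 h(b) = C1*exp(b/3)


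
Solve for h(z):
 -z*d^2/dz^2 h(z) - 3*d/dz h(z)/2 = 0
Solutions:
 h(z) = C1 + C2/sqrt(z)


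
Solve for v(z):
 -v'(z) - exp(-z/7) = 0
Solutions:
 v(z) = C1 + 7*exp(-z/7)


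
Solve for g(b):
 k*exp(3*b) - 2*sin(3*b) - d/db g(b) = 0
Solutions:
 g(b) = C1 + k*exp(3*b)/3 + 2*cos(3*b)/3


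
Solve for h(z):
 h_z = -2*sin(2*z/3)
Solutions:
 h(z) = C1 + 3*cos(2*z/3)


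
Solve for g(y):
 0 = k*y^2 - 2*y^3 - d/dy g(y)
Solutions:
 g(y) = C1 + k*y^3/3 - y^4/2


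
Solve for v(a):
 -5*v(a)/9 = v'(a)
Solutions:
 v(a) = C1*exp(-5*a/9)


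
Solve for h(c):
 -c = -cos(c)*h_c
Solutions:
 h(c) = C1 + Integral(c/cos(c), c)


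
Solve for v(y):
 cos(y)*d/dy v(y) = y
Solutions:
 v(y) = C1 + Integral(y/cos(y), y)


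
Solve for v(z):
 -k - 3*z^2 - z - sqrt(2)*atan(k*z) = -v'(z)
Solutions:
 v(z) = C1 + k*z + z^3 + z^2/2 + sqrt(2)*Piecewise((z*atan(k*z) - log(k^2*z^2 + 1)/(2*k), Ne(k, 0)), (0, True))


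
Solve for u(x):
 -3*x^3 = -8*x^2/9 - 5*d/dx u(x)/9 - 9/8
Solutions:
 u(x) = C1 + 27*x^4/20 - 8*x^3/15 - 81*x/40


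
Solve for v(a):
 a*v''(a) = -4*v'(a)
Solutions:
 v(a) = C1 + C2/a^3


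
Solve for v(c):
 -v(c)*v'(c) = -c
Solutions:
 v(c) = -sqrt(C1 + c^2)
 v(c) = sqrt(C1 + c^2)


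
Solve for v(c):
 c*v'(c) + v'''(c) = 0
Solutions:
 v(c) = C1 + Integral(C2*airyai(-c) + C3*airybi(-c), c)


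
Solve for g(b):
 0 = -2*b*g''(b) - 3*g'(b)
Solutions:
 g(b) = C1 + C2/sqrt(b)


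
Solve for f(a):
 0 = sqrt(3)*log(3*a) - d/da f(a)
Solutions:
 f(a) = C1 + sqrt(3)*a*log(a) - sqrt(3)*a + sqrt(3)*a*log(3)


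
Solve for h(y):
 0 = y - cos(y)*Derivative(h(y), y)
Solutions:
 h(y) = C1 + Integral(y/cos(y), y)


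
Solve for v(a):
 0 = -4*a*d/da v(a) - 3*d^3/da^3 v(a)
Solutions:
 v(a) = C1 + Integral(C2*airyai(-6^(2/3)*a/3) + C3*airybi(-6^(2/3)*a/3), a)


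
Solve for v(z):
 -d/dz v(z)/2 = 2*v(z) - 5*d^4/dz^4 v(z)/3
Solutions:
 v(z) = (C1/sqrt(exp(sqrt(2)*5^(2/3)*z*sqrt(-(9 + sqrt(163921))^(1/3) + 32*5^(1/3)/(9 + sqrt(163921))^(1/3) + 6*sqrt(2)/sqrt(-32*5^(1/3)/(9 + sqrt(163921))^(1/3) + (9 + sqrt(163921))^(1/3)))/10)) + C2*sqrt(exp(sqrt(2)*5^(2/3)*z*sqrt(-(9 + sqrt(163921))^(1/3) + 32*5^(1/3)/(9 + sqrt(163921))^(1/3) + 6*sqrt(2)/sqrt(-32*5^(1/3)/(9 + sqrt(163921))^(1/3) + (9 + sqrt(163921))^(1/3)))/10)))*exp(sqrt(2)*5^(2/3)*z*sqrt(-32*5^(1/3)/(9 + sqrt(163921))^(1/3) + (9 + sqrt(163921))^(1/3))/20) + (C3*sin(sqrt(2)*5^(2/3)*z*sqrt(-32*5^(1/3)/(9 + sqrt(163921))^(1/3) + (9 + sqrt(163921))^(1/3) + 6*sqrt(2)/sqrt(-32*5^(1/3)/(9 + sqrt(163921))^(1/3) + (9 + sqrt(163921))^(1/3)))/20) + C4*cos(sqrt(2)*5^(2/3)*z*sqrt(-32*5^(1/3)/(9 + sqrt(163921))^(1/3) + (9 + sqrt(163921))^(1/3) + 6*sqrt(2)/sqrt(-32*5^(1/3)/(9 + sqrt(163921))^(1/3) + (9 + sqrt(163921))^(1/3)))/20))*exp(-sqrt(2)*5^(2/3)*z*sqrt(-32*5^(1/3)/(9 + sqrt(163921))^(1/3) + (9 + sqrt(163921))^(1/3))/20)


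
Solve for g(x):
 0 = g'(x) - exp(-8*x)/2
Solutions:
 g(x) = C1 - exp(-8*x)/16


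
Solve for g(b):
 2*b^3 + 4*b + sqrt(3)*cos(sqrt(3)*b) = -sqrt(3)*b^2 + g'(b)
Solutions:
 g(b) = C1 + b^4/2 + sqrt(3)*b^3/3 + 2*b^2 + sin(sqrt(3)*b)


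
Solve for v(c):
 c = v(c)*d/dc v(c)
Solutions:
 v(c) = -sqrt(C1 + c^2)
 v(c) = sqrt(C1 + c^2)


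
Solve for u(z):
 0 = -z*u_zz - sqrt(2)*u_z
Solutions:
 u(z) = C1 + C2*z^(1 - sqrt(2))


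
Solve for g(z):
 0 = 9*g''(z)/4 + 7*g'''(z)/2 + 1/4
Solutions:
 g(z) = C1 + C2*z + C3*exp(-9*z/14) - z^2/18


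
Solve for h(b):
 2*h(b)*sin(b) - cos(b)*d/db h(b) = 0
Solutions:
 h(b) = C1/cos(b)^2


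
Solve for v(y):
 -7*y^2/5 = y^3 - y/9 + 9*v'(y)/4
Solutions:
 v(y) = C1 - y^4/9 - 28*y^3/135 + 2*y^2/81


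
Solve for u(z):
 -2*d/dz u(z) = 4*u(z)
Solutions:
 u(z) = C1*exp(-2*z)


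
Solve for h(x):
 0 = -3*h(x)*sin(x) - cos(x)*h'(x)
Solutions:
 h(x) = C1*cos(x)^3


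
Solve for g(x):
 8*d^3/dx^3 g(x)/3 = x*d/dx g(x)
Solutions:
 g(x) = C1 + Integral(C2*airyai(3^(1/3)*x/2) + C3*airybi(3^(1/3)*x/2), x)


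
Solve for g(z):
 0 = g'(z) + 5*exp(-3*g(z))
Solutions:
 g(z) = log(C1 - 15*z)/3
 g(z) = log((-3^(1/3) - 3^(5/6)*I)*(C1 - 5*z)^(1/3)/2)
 g(z) = log((-3^(1/3) + 3^(5/6)*I)*(C1 - 5*z)^(1/3)/2)


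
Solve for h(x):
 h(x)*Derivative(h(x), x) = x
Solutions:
 h(x) = -sqrt(C1 + x^2)
 h(x) = sqrt(C1 + x^2)


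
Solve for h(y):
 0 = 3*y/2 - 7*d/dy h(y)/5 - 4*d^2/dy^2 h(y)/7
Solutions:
 h(y) = C1 + C2*exp(-49*y/20) + 15*y^2/28 - 150*y/343


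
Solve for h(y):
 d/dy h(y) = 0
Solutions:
 h(y) = C1


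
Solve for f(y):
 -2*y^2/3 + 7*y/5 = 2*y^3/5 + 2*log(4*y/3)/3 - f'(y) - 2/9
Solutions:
 f(y) = C1 + y^4/10 + 2*y^3/9 - 7*y^2/10 + 2*y*log(y)/3 - 8*y/9 - 2*y*log(3)/3 + 4*y*log(2)/3


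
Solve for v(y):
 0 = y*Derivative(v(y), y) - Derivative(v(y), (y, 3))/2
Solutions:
 v(y) = C1 + Integral(C2*airyai(2^(1/3)*y) + C3*airybi(2^(1/3)*y), y)


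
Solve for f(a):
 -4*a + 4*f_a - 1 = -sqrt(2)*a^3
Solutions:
 f(a) = C1 - sqrt(2)*a^4/16 + a^2/2 + a/4


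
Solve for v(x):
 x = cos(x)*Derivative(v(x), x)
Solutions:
 v(x) = C1 + Integral(x/cos(x), x)


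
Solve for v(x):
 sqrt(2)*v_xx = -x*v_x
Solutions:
 v(x) = C1 + C2*erf(2^(1/4)*x/2)


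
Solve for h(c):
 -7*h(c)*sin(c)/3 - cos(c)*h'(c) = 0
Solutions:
 h(c) = C1*cos(c)^(7/3)


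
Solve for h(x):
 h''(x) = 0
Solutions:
 h(x) = C1 + C2*x


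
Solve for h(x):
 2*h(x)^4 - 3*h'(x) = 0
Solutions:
 h(x) = (-1/(C1 + 2*x))^(1/3)
 h(x) = (-1/(C1 + 2*x))^(1/3)*(-1 - sqrt(3)*I)/2
 h(x) = (-1/(C1 + 2*x))^(1/3)*(-1 + sqrt(3)*I)/2


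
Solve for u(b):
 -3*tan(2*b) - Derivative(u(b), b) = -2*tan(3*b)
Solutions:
 u(b) = C1 + 3*log(cos(2*b))/2 - 2*log(cos(3*b))/3


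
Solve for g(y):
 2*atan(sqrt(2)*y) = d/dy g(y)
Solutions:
 g(y) = C1 + 2*y*atan(sqrt(2)*y) - sqrt(2)*log(2*y^2 + 1)/2


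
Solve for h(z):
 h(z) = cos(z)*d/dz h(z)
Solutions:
 h(z) = C1*sqrt(sin(z) + 1)/sqrt(sin(z) - 1)


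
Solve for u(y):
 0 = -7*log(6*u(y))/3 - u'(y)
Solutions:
 3*Integral(1/(log(_y) + log(6)), (_y, u(y)))/7 = C1 - y


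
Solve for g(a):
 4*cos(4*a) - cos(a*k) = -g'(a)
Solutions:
 g(a) = C1 - sin(4*a) + sin(a*k)/k


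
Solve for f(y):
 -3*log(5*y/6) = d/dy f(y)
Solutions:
 f(y) = C1 - 3*y*log(y) + y*log(216/125) + 3*y


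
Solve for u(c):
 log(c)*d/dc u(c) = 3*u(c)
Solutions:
 u(c) = C1*exp(3*li(c))


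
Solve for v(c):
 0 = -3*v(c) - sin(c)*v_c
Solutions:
 v(c) = C1*(cos(c) + 1)^(3/2)/(cos(c) - 1)^(3/2)


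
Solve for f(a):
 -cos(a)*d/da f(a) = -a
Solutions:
 f(a) = C1 + Integral(a/cos(a), a)


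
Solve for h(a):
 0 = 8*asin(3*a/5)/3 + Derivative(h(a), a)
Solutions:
 h(a) = C1 - 8*a*asin(3*a/5)/3 - 8*sqrt(25 - 9*a^2)/9


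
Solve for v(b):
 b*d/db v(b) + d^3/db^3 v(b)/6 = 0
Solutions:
 v(b) = C1 + Integral(C2*airyai(-6^(1/3)*b) + C3*airybi(-6^(1/3)*b), b)


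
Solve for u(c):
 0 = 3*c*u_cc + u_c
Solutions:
 u(c) = C1 + C2*c^(2/3)


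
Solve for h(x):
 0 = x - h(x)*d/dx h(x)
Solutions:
 h(x) = -sqrt(C1 + x^2)
 h(x) = sqrt(C1 + x^2)


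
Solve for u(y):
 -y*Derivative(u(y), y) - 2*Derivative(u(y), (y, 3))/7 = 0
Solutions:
 u(y) = C1 + Integral(C2*airyai(-2^(2/3)*7^(1/3)*y/2) + C3*airybi(-2^(2/3)*7^(1/3)*y/2), y)


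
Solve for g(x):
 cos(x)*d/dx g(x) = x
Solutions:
 g(x) = C1 + Integral(x/cos(x), x)


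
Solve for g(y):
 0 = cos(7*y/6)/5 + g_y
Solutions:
 g(y) = C1 - 6*sin(7*y/6)/35


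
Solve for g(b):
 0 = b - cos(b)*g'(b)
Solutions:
 g(b) = C1 + Integral(b/cos(b), b)


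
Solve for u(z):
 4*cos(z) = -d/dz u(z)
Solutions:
 u(z) = C1 - 4*sin(z)


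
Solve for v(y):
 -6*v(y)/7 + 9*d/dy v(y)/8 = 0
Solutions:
 v(y) = C1*exp(16*y/21)


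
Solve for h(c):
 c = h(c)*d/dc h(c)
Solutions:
 h(c) = -sqrt(C1 + c^2)
 h(c) = sqrt(C1 + c^2)


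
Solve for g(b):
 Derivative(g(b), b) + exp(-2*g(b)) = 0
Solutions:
 g(b) = log(-sqrt(C1 - 2*b))
 g(b) = log(C1 - 2*b)/2


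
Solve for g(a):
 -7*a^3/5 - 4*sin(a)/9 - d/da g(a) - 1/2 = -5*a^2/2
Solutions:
 g(a) = C1 - 7*a^4/20 + 5*a^3/6 - a/2 + 4*cos(a)/9


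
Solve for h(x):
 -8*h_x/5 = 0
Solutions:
 h(x) = C1


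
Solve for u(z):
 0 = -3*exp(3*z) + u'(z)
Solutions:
 u(z) = C1 + exp(3*z)


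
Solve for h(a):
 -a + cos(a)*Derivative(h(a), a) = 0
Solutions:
 h(a) = C1 + Integral(a/cos(a), a)


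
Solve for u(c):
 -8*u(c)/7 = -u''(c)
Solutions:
 u(c) = C1*exp(-2*sqrt(14)*c/7) + C2*exp(2*sqrt(14)*c/7)


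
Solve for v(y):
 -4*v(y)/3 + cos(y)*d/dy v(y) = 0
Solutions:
 v(y) = C1*(sin(y) + 1)^(2/3)/(sin(y) - 1)^(2/3)


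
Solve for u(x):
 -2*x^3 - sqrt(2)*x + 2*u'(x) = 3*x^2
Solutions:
 u(x) = C1 + x^4/4 + x^3/2 + sqrt(2)*x^2/4


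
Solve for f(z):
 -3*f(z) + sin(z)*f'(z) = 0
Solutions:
 f(z) = C1*(cos(z) - 1)^(3/2)/(cos(z) + 1)^(3/2)


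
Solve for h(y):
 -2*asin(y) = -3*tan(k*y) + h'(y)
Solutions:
 h(y) = C1 - 2*y*asin(y) - 2*sqrt(1 - y^2) + 3*Piecewise((-log(cos(k*y))/k, Ne(k, 0)), (0, True))


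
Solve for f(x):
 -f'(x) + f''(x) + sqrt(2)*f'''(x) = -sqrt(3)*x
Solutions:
 f(x) = C1 + C2*exp(sqrt(2)*x*(-1 + sqrt(1 + 4*sqrt(2)))/4) + C3*exp(-sqrt(2)*x*(1 + sqrt(1 + 4*sqrt(2)))/4) + sqrt(3)*x^2/2 + sqrt(3)*x


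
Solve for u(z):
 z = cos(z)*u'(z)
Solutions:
 u(z) = C1 + Integral(z/cos(z), z)


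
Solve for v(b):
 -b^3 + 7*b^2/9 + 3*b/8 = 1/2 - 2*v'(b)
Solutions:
 v(b) = C1 + b^4/8 - 7*b^3/54 - 3*b^2/32 + b/4


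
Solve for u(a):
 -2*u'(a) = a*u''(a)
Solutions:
 u(a) = C1 + C2/a


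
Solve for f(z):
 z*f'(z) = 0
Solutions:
 f(z) = C1


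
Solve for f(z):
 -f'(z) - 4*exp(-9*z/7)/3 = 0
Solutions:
 f(z) = C1 + 28*exp(-9*z/7)/27


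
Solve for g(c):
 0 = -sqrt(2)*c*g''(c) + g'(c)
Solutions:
 g(c) = C1 + C2*c^(sqrt(2)/2 + 1)


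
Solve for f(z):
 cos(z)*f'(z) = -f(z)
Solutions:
 f(z) = C1*sqrt(sin(z) - 1)/sqrt(sin(z) + 1)


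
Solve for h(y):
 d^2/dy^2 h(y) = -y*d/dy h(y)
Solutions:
 h(y) = C1 + C2*erf(sqrt(2)*y/2)


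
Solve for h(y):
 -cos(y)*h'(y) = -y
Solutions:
 h(y) = C1 + Integral(y/cos(y), y)


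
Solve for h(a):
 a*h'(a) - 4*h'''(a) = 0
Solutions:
 h(a) = C1 + Integral(C2*airyai(2^(1/3)*a/2) + C3*airybi(2^(1/3)*a/2), a)


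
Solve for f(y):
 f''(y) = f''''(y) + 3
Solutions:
 f(y) = C1 + C2*y + C3*exp(-y) + C4*exp(y) + 3*y^2/2


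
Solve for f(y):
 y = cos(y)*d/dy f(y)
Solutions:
 f(y) = C1 + Integral(y/cos(y), y)


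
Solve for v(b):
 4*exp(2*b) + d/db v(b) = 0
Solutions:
 v(b) = C1 - 2*exp(2*b)


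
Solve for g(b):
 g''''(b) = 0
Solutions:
 g(b) = C1 + C2*b + C3*b^2 + C4*b^3


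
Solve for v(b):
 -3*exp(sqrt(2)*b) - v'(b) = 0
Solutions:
 v(b) = C1 - 3*sqrt(2)*exp(sqrt(2)*b)/2


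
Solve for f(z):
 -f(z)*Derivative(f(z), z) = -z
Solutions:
 f(z) = -sqrt(C1 + z^2)
 f(z) = sqrt(C1 + z^2)


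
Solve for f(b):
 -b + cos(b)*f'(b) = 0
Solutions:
 f(b) = C1 + Integral(b/cos(b), b)


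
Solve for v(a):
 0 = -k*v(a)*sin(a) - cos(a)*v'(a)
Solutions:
 v(a) = C1*exp(k*log(cos(a)))


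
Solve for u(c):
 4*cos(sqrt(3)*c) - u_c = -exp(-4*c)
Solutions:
 u(c) = C1 + 4*sqrt(3)*sin(sqrt(3)*c)/3 - exp(-4*c)/4


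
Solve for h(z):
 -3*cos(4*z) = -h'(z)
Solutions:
 h(z) = C1 + 3*sin(4*z)/4


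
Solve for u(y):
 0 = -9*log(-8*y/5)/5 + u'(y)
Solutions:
 u(y) = C1 + 9*y*log(-y)/5 + 9*y*(-log(5) - 1 + 3*log(2))/5


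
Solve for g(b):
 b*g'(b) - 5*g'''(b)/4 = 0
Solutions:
 g(b) = C1 + Integral(C2*airyai(10^(2/3)*b/5) + C3*airybi(10^(2/3)*b/5), b)


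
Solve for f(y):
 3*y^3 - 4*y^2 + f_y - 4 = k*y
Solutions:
 f(y) = C1 + k*y^2/2 - 3*y^4/4 + 4*y^3/3 + 4*y


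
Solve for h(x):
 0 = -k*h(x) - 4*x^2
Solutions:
 h(x) = -4*x^2/k


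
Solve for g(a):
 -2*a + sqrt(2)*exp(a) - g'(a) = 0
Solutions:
 g(a) = C1 - a^2 + sqrt(2)*exp(a)


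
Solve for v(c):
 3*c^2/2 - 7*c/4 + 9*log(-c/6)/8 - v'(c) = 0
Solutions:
 v(c) = C1 + c^3/2 - 7*c^2/8 + 9*c*log(-c)/8 + 9*c*(-log(6) - 1)/8


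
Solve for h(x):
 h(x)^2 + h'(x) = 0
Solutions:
 h(x) = 1/(C1 + x)


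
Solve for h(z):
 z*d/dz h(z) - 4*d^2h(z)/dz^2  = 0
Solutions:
 h(z) = C1 + C2*erfi(sqrt(2)*z/4)


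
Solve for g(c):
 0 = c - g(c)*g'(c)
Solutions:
 g(c) = -sqrt(C1 + c^2)
 g(c) = sqrt(C1 + c^2)


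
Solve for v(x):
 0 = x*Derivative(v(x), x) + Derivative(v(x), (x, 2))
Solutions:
 v(x) = C1 + C2*erf(sqrt(2)*x/2)


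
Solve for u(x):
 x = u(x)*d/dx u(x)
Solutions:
 u(x) = -sqrt(C1 + x^2)
 u(x) = sqrt(C1 + x^2)


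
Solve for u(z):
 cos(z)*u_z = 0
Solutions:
 u(z) = C1


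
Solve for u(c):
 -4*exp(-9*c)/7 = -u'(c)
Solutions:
 u(c) = C1 - 4*exp(-9*c)/63


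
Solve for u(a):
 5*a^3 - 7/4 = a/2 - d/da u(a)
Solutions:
 u(a) = C1 - 5*a^4/4 + a^2/4 + 7*a/4


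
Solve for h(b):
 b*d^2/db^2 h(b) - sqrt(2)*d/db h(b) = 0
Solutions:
 h(b) = C1 + C2*b^(1 + sqrt(2))


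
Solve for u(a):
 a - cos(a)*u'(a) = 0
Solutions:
 u(a) = C1 + Integral(a/cos(a), a)


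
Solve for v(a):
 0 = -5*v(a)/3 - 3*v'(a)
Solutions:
 v(a) = C1*exp(-5*a/9)


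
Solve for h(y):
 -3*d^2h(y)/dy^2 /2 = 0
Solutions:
 h(y) = C1 + C2*y


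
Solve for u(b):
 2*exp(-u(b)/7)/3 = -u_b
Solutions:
 u(b) = 7*log(C1 - 2*b/21)


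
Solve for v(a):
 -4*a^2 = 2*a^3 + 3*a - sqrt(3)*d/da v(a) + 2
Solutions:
 v(a) = C1 + sqrt(3)*a^4/6 + 4*sqrt(3)*a^3/9 + sqrt(3)*a^2/2 + 2*sqrt(3)*a/3


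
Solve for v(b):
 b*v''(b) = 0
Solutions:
 v(b) = C1 + C2*b


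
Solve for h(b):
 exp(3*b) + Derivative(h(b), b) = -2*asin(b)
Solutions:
 h(b) = C1 - 2*b*asin(b) - 2*sqrt(1 - b^2) - exp(3*b)/3


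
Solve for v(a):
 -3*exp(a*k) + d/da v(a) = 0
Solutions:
 v(a) = C1 + 3*exp(a*k)/k


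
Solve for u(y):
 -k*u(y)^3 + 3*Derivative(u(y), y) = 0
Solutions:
 u(y) = -sqrt(6)*sqrt(-1/(C1 + k*y))/2
 u(y) = sqrt(6)*sqrt(-1/(C1 + k*y))/2


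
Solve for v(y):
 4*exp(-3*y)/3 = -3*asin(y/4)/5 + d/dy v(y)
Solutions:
 v(y) = C1 + 3*y*asin(y/4)/5 + 3*sqrt(16 - y^2)/5 - 4*exp(-3*y)/9


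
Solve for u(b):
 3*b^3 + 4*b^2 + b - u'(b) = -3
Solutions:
 u(b) = C1 + 3*b^4/4 + 4*b^3/3 + b^2/2 + 3*b


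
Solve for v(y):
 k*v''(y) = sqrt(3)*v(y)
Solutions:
 v(y) = C1*exp(-3^(1/4)*y*sqrt(1/k)) + C2*exp(3^(1/4)*y*sqrt(1/k))


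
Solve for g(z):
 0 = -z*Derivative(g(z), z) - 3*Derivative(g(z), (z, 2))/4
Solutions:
 g(z) = C1 + C2*erf(sqrt(6)*z/3)


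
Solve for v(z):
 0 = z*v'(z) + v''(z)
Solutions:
 v(z) = C1 + C2*erf(sqrt(2)*z/2)


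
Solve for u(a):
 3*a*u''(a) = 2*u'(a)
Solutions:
 u(a) = C1 + C2*a^(5/3)


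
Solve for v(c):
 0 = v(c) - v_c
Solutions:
 v(c) = C1*exp(c)


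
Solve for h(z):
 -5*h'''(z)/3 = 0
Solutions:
 h(z) = C1 + C2*z + C3*z^2


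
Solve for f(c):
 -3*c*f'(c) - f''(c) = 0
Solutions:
 f(c) = C1 + C2*erf(sqrt(6)*c/2)


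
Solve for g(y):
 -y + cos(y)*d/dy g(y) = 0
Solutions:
 g(y) = C1 + Integral(y/cos(y), y)


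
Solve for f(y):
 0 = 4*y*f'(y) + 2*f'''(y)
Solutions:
 f(y) = C1 + Integral(C2*airyai(-2^(1/3)*y) + C3*airybi(-2^(1/3)*y), y)


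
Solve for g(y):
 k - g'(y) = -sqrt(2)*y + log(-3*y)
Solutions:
 g(y) = C1 + sqrt(2)*y^2/2 + y*(k - log(3) + 1) - y*log(-y)


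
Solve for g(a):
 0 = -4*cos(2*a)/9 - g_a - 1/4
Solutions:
 g(a) = C1 - a/4 - 2*sin(2*a)/9


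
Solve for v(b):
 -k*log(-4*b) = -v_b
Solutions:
 v(b) = C1 + b*k*log(-b) + b*k*(-1 + 2*log(2))


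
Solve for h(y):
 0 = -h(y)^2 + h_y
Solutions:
 h(y) = -1/(C1 + y)


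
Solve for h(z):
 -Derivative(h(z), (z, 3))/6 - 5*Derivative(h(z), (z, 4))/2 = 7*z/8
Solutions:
 h(z) = C1 + C2*z + C3*z^2 + C4*exp(-z/15) - 7*z^4/32 + 105*z^3/8


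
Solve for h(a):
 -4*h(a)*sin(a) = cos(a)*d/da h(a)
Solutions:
 h(a) = C1*cos(a)^4


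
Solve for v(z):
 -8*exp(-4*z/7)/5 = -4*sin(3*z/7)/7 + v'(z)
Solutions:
 v(z) = C1 - 4*cos(3*z/7)/3 + 14*exp(-4*z/7)/5


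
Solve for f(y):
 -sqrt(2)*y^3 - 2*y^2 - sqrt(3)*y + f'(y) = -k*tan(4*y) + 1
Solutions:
 f(y) = C1 + k*log(cos(4*y))/4 + sqrt(2)*y^4/4 + 2*y^3/3 + sqrt(3)*y^2/2 + y


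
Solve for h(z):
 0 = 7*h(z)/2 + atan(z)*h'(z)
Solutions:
 h(z) = C1*exp(-7*Integral(1/atan(z), z)/2)


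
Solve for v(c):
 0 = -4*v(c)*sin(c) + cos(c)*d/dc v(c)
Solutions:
 v(c) = C1/cos(c)^4


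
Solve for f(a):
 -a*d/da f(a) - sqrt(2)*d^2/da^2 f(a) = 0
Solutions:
 f(a) = C1 + C2*erf(2^(1/4)*a/2)


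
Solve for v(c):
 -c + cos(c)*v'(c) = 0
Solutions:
 v(c) = C1 + Integral(c/cos(c), c)


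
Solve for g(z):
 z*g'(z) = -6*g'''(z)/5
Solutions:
 g(z) = C1 + Integral(C2*airyai(-5^(1/3)*6^(2/3)*z/6) + C3*airybi(-5^(1/3)*6^(2/3)*z/6), z)


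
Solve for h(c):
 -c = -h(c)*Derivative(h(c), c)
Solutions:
 h(c) = -sqrt(C1 + c^2)
 h(c) = sqrt(C1 + c^2)


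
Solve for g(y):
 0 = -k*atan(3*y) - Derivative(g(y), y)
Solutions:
 g(y) = C1 - k*(y*atan(3*y) - log(9*y^2 + 1)/6)


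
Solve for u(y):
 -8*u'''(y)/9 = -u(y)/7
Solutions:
 u(y) = C3*exp(21^(2/3)*y/14) + (C1*sin(3*3^(1/6)*7^(2/3)*y/28) + C2*cos(3*3^(1/6)*7^(2/3)*y/28))*exp(-21^(2/3)*y/28)


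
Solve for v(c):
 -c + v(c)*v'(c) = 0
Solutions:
 v(c) = -sqrt(C1 + c^2)
 v(c) = sqrt(C1 + c^2)


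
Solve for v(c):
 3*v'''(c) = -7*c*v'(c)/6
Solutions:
 v(c) = C1 + Integral(C2*airyai(-84^(1/3)*c/6) + C3*airybi(-84^(1/3)*c/6), c)


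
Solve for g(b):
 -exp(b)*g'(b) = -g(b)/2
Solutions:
 g(b) = C1*exp(-exp(-b)/2)


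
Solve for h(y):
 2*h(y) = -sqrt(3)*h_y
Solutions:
 h(y) = C1*exp(-2*sqrt(3)*y/3)


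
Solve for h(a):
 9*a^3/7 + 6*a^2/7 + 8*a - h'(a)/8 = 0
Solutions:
 h(a) = C1 + 18*a^4/7 + 16*a^3/7 + 32*a^2


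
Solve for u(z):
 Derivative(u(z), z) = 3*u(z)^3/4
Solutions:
 u(z) = -sqrt(2)*sqrt(-1/(C1 + 3*z))
 u(z) = sqrt(2)*sqrt(-1/(C1 + 3*z))


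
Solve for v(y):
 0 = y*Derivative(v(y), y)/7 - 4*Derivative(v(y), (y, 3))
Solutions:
 v(y) = C1 + Integral(C2*airyai(98^(1/3)*y/14) + C3*airybi(98^(1/3)*y/14), y)


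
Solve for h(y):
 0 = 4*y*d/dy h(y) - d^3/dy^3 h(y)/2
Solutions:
 h(y) = C1 + Integral(C2*airyai(2*y) + C3*airybi(2*y), y)


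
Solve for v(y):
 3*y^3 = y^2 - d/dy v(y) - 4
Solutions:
 v(y) = C1 - 3*y^4/4 + y^3/3 - 4*y


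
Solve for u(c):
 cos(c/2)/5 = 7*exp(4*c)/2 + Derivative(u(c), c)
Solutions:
 u(c) = C1 - 7*exp(4*c)/8 + 2*sin(c/2)/5


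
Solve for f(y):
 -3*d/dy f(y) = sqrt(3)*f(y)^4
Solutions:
 f(y) = (-1 - sqrt(3)*I)*(1/(C1 + sqrt(3)*y))^(1/3)/2
 f(y) = (-1 + sqrt(3)*I)*(1/(C1 + sqrt(3)*y))^(1/3)/2
 f(y) = (1/(C1 + sqrt(3)*y))^(1/3)


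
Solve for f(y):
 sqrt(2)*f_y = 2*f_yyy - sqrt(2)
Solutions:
 f(y) = C1 + C2*exp(-2^(3/4)*y/2) + C3*exp(2^(3/4)*y/2) - y


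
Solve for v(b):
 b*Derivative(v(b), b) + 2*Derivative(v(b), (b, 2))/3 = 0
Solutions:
 v(b) = C1 + C2*erf(sqrt(3)*b/2)


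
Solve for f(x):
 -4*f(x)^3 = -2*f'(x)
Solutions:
 f(x) = -sqrt(2)*sqrt(-1/(C1 + 2*x))/2
 f(x) = sqrt(2)*sqrt(-1/(C1 + 2*x))/2


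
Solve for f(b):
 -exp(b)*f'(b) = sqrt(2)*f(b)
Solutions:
 f(b) = C1*exp(sqrt(2)*exp(-b))


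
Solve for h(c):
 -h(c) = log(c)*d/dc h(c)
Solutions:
 h(c) = C1*exp(-li(c))


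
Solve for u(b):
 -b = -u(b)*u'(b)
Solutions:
 u(b) = -sqrt(C1 + b^2)
 u(b) = sqrt(C1 + b^2)


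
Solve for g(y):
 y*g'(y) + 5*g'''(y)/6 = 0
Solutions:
 g(y) = C1 + Integral(C2*airyai(-5^(2/3)*6^(1/3)*y/5) + C3*airybi(-5^(2/3)*6^(1/3)*y/5), y)


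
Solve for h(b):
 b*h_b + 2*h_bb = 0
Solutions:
 h(b) = C1 + C2*erf(b/2)


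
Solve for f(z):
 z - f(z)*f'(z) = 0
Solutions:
 f(z) = -sqrt(C1 + z^2)
 f(z) = sqrt(C1 + z^2)


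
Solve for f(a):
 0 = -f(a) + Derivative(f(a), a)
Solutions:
 f(a) = C1*exp(a)


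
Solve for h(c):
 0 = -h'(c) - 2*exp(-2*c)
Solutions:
 h(c) = C1 + exp(-2*c)


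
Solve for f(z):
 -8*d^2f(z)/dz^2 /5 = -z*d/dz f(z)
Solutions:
 f(z) = C1 + C2*erfi(sqrt(5)*z/4)


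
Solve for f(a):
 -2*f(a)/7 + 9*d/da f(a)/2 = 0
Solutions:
 f(a) = C1*exp(4*a/63)


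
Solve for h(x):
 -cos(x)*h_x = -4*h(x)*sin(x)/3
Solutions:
 h(x) = C1/cos(x)^(4/3)


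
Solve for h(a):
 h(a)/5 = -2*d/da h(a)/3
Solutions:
 h(a) = C1*exp(-3*a/10)


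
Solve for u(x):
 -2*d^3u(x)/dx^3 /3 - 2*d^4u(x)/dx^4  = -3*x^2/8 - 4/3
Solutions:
 u(x) = C1 + C2*x + C3*x^2 + C4*exp(-x/3) + 3*x^5/320 - 9*x^4/64 + 97*x^3/48


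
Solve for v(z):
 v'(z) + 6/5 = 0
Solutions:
 v(z) = C1 - 6*z/5


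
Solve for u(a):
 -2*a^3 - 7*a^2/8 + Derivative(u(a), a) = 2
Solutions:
 u(a) = C1 + a^4/2 + 7*a^3/24 + 2*a


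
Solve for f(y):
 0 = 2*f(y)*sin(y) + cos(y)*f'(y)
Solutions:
 f(y) = C1*cos(y)^2


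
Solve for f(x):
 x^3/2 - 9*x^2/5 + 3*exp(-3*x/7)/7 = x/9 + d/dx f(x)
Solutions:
 f(x) = C1 + x^4/8 - 3*x^3/5 - x^2/18 - 1/exp(x)^(3/7)


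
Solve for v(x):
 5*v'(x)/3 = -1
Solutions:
 v(x) = C1 - 3*x/5


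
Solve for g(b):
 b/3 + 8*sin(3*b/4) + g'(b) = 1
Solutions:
 g(b) = C1 - b^2/6 + b + 32*cos(3*b/4)/3


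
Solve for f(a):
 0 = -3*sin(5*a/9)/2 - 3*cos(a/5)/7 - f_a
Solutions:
 f(a) = C1 - 15*sin(a/5)/7 + 27*cos(5*a/9)/10


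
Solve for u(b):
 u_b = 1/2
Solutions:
 u(b) = C1 + b/2


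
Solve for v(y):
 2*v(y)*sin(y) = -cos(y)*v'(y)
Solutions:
 v(y) = C1*cos(y)^2


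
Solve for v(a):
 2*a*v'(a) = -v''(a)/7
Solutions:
 v(a) = C1 + C2*erf(sqrt(7)*a)


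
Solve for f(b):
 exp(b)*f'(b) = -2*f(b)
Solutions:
 f(b) = C1*exp(2*exp(-b))


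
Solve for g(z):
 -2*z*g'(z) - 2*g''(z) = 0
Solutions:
 g(z) = C1 + C2*erf(sqrt(2)*z/2)


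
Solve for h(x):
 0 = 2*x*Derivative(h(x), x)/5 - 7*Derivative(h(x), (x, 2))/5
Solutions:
 h(x) = C1 + C2*erfi(sqrt(7)*x/7)


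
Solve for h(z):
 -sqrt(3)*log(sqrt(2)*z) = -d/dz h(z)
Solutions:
 h(z) = C1 + sqrt(3)*z*log(z) - sqrt(3)*z + sqrt(3)*z*log(2)/2


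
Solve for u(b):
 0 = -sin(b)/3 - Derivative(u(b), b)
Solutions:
 u(b) = C1 + cos(b)/3


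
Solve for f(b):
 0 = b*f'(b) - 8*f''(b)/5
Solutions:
 f(b) = C1 + C2*erfi(sqrt(5)*b/4)


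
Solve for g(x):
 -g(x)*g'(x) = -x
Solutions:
 g(x) = -sqrt(C1 + x^2)
 g(x) = sqrt(C1 + x^2)


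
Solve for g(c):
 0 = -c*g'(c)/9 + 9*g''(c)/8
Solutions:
 g(c) = C1 + C2*erfi(2*c/9)


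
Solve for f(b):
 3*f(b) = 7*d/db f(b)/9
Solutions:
 f(b) = C1*exp(27*b/7)


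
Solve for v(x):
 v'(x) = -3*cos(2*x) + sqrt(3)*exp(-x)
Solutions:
 v(x) = C1 - 3*sin(2*x)/2 - sqrt(3)*exp(-x)


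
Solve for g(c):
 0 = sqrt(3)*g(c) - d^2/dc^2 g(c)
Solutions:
 g(c) = C1*exp(-3^(1/4)*c) + C2*exp(3^(1/4)*c)


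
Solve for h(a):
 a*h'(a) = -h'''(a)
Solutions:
 h(a) = C1 + Integral(C2*airyai(-a) + C3*airybi(-a), a)


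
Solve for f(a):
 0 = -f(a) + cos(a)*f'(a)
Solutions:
 f(a) = C1*sqrt(sin(a) + 1)/sqrt(sin(a) - 1)


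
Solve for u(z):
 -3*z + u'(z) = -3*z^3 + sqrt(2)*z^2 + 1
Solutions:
 u(z) = C1 - 3*z^4/4 + sqrt(2)*z^3/3 + 3*z^2/2 + z


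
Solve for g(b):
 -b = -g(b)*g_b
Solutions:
 g(b) = -sqrt(C1 + b^2)
 g(b) = sqrt(C1 + b^2)


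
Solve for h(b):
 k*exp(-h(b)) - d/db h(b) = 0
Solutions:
 h(b) = log(C1 + b*k)


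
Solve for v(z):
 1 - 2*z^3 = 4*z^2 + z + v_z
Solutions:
 v(z) = C1 - z^4/2 - 4*z^3/3 - z^2/2 + z


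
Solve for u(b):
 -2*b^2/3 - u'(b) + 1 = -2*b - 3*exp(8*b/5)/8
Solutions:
 u(b) = C1 - 2*b^3/9 + b^2 + b + 15*exp(8*b/5)/64


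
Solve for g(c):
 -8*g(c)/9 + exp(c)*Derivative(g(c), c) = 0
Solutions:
 g(c) = C1*exp(-8*exp(-c)/9)


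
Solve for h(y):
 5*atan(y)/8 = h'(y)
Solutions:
 h(y) = C1 + 5*y*atan(y)/8 - 5*log(y^2 + 1)/16


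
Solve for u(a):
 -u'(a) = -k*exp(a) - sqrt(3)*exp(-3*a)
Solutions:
 u(a) = C1 + k*exp(a) - sqrt(3)*exp(-3*a)/3


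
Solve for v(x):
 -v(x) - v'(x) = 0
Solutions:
 v(x) = C1*exp(-x)


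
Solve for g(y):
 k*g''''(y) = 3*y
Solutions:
 g(y) = C1 + C2*y + C3*y^2 + C4*y^3 + y^5/(40*k)


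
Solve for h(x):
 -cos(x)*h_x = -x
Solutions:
 h(x) = C1 + Integral(x/cos(x), x)


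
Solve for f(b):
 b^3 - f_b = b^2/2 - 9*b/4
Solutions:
 f(b) = C1 + b^4/4 - b^3/6 + 9*b^2/8


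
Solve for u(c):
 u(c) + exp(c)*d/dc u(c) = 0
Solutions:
 u(c) = C1*exp(exp(-c))


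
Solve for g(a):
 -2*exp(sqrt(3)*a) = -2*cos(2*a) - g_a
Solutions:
 g(a) = C1 + 2*sqrt(3)*exp(sqrt(3)*a)/3 - sin(2*a)


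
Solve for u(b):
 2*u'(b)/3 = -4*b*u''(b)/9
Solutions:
 u(b) = C1 + C2/sqrt(b)


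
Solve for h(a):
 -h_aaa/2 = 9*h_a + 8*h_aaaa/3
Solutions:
 h(a) = C1 + C2*exp(a*(-2 + (48*sqrt(20742) + 6913)^(-1/3) + (48*sqrt(20742) + 6913)^(1/3))/32)*sin(sqrt(3)*a*(-(48*sqrt(20742) + 6913)^(1/3) + (48*sqrt(20742) + 6913)^(-1/3))/32) + C3*exp(a*(-2 + (48*sqrt(20742) + 6913)^(-1/3) + (48*sqrt(20742) + 6913)^(1/3))/32)*cos(sqrt(3)*a*(-(48*sqrt(20742) + 6913)^(1/3) + (48*sqrt(20742) + 6913)^(-1/3))/32) + C4*exp(-a*((48*sqrt(20742) + 6913)^(-1/3) + 1 + (48*sqrt(20742) + 6913)^(1/3))/16)


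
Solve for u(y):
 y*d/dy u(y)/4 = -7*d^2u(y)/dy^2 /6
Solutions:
 u(y) = C1 + C2*erf(sqrt(21)*y/14)


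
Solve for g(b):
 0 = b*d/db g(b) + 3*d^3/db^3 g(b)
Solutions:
 g(b) = C1 + Integral(C2*airyai(-3^(2/3)*b/3) + C3*airybi(-3^(2/3)*b/3), b)


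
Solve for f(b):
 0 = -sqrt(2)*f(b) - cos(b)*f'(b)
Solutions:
 f(b) = C1*(sin(b) - 1)^(sqrt(2)/2)/(sin(b) + 1)^(sqrt(2)/2)


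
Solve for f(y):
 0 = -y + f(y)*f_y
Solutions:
 f(y) = -sqrt(C1 + y^2)
 f(y) = sqrt(C1 + y^2)


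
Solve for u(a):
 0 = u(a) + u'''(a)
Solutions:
 u(a) = C3*exp(-a) + (C1*sin(sqrt(3)*a/2) + C2*cos(sqrt(3)*a/2))*exp(a/2)


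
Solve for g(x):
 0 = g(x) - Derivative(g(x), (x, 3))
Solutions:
 g(x) = C3*exp(x) + (C1*sin(sqrt(3)*x/2) + C2*cos(sqrt(3)*x/2))*exp(-x/2)


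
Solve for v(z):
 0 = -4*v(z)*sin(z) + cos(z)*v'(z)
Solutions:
 v(z) = C1/cos(z)^4


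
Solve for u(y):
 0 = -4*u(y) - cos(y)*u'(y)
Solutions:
 u(y) = C1*(sin(y)^2 - 2*sin(y) + 1)/(sin(y)^2 + 2*sin(y) + 1)


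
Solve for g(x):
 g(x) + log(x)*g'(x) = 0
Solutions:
 g(x) = C1*exp(-li(x))


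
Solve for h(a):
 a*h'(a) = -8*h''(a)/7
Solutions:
 h(a) = C1 + C2*erf(sqrt(7)*a/4)


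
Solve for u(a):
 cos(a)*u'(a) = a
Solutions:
 u(a) = C1 + Integral(a/cos(a), a)


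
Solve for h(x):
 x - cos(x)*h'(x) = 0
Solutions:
 h(x) = C1 + Integral(x/cos(x), x)


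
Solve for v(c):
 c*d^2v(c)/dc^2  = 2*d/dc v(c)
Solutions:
 v(c) = C1 + C2*c^3
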